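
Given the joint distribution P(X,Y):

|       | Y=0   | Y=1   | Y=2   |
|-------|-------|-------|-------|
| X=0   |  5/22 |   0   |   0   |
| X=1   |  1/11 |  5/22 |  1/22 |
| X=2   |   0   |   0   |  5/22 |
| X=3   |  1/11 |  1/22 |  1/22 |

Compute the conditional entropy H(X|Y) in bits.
1.1301 bits

H(X|Y) = H(X,Y) - H(Y)

H(X,Y) = -Σ_{x,y} P(x,y) log₂ P(x,y). Per-cell terms -P(x,y)·log₂P(x,y):
  X=0: 0.4858, 0.0000, 0.0000
  X=1: 0.3145, 0.4858, 0.2027
  X=2: 0.0000, 0.0000, 0.4858
  X=3: 0.3145, 0.2027, 0.2027
  (cells with P = 0 contribute 0)
Sum of the 12 terms: H(X,Y) = 2.6945 bits

Marginal of Y (column sums):
  P(Y=0) = 5/22 + 1/11 + 0 + 1/11 = 9/22
  P(Y=1) = 0 + 5/22 + 0 + 1/22 = 3/11
  P(Y=2) = 0 + 1/22 + 5/22 + 1/22 = 7/22
H(Y) = -[(9/22)·log₂(9/22) + (3/11)·log₂(3/11) + (7/22)·log₂(7/22)]
  = 0.5275 + 0.5112 + 0.5257 = 1.5644 bits

H(X|Y) = H(X,Y) - H(Y) = 2.6945 - 1.5644 = 1.1301 bits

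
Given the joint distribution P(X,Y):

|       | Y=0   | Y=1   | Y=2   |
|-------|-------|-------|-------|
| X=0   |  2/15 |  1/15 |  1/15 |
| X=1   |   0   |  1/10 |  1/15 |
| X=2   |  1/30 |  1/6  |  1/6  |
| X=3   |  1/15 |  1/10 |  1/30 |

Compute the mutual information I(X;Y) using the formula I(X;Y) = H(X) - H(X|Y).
0.1929 bits

I(X;Y) = H(X) - H(X|Y)

Marginal of X (row sums):
  P(X=0) = 2/15 + 1/15 + 1/15 = 4/15
  P(X=1) = 0 + 1/10 + 1/15 = 1/6
  P(X=2) = 1/30 + 1/6 + 1/6 = 11/30
  P(X=3) = 1/15 + 1/10 + 1/30 = 1/5
H(X) = -[(4/15)·log₂(4/15) + (1/6)·log₂(1/6) + (11/30)·log₂(11/30) + (1/5)·log₂(1/5)]
  = 0.50850 + 0.43083 + 0.53073 + 0.46439 = 1.93445 bits

Marginal of Y (column sums):
  P(Y=0) = 2/15 + 0 + 1/30 + 1/15 = 7/30
  P(Y=1) = 1/15 + 1/10 + 1/6 + 1/10 = 13/30
  P(Y=2) = 1/15 + 1/15 + 1/6 + 1/30 = 1/3
H(X|Y) = Σ_y P(y)·H(X|Y=y):
  Y=0: P(Y=0) = 7/30, P(X|Y=0) = (4/7, 0, 1/7, 2/7) → H(X|Y=0) = 1.37878
  Y=1: P(Y=1) = 13/30, P(X|Y=1) = (2/13, 3/13, 5/13, 3/13) → H(X|Y=1) = 1.92202
  Y=2: P(Y=2) = 1/3, P(X|Y=2) = (1/5, 1/5, 1/2, 1/10) → H(X|Y=2) = 1.76096
H(X|Y) = (7/30)·1.37878 + (13/30)·1.92202 + (1/3)·1.76096 = 1.74158 bits

I(X;Y) = H(X) - H(X|Y) = 1.93445 - 1.74158 = 0.1929 bits

Cross-check via I(X;Y) = H(X) + H(Y) - H(X,Y): computing H(Y) from the column sums and H(X,Y) from the 12 cells in the same way gives H(Y) = 1.54101 bits and H(X,Y) = 3.28259 bits, so
I(X;Y) = 1.93445 + 1.54101 - 3.28259 = 0.1929 bits ✓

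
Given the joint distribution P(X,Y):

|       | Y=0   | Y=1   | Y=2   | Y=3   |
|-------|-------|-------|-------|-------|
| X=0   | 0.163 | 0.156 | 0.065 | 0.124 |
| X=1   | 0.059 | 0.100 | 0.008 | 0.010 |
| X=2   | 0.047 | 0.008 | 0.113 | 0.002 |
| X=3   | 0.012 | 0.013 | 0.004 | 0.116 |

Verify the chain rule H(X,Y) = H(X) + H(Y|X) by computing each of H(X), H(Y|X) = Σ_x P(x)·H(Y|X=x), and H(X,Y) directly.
H(X) = 1.7771 bits, H(Y|X) = 1.5795 bits, H(X,Y) = 3.3566 bits

Marginal of X (row sums):
  P(X=0) = 0.163 + 0.156 + 0.065 + 0.124 = 0.508
  P(X=1) = 0.059 + 0.100 + 0.008 + 0.010 = 0.177
  P(X=2) = 0.047 + 0.008 + 0.113 + 0.002 = 0.170
  P(X=3) = 0.012 + 0.013 + 0.004 + 0.116 = 0.145
H(X) = -[0.508·log₂(0.508) + 0.177·log₂(0.177) + 0.170·log₂(0.170) + 0.145·log₂(0.145)]
  = 0.49637 + 0.44218 + 0.43459 + 0.40395 = 1.7771 bits

H(Y|X) = Σ_x P(x)·H(Y|X=x):
  X=0: P(X=0) = 0.508, P(Y|X=0) = (163/508, 39/127, 65/508, 31/127) → H(Y|X=0) = 1.92542
  X=1: P(X=1) = 0.177, P(Y|X=1) = (1/3, 100/177, 8/177, 10/177) → H(Y|X=1) = 1.42986
  X=2: P(X=2) = 0.170, P(Y|X=2) = (47/170, 4/85, 113/170, 1/85) → H(Y|X=2) = 1.18736
  X=3: P(X=3) = 0.145, P(Y|X=3) = (12/145, 13/145, 4/145, 4/5) → H(Y|X=3) = 1.00990
H(Y|X) = 0.508·1.92542 + 0.177·1.42986 + 0.170·1.18736 + 0.145·1.00990 = 1.5795 bits

H(X,Y) = -Σ_{x,y} P(x,y) log₂ P(x,y). Per-cell terms -P(x,y)·log₂P(x,y):
  X=0: 0.42658, 0.41814, 0.25632, 0.37344
  X=1: 0.24091, 0.33219, 0.05573, 0.06644
  X=2: 0.20733, 0.05573, 0.35545, 0.01793
  X=3: 0.07657, 0.08145, 0.03186, 0.36051
Sum of the 16 terms: H(X,Y) = 3.3566 bits

Chain rule check:
  H(X) + H(Y|X) = 1.7771 + 1.5795 = 3.3566 bits
  H(X,Y) = 3.3566 bits
✓ Chain rule verified.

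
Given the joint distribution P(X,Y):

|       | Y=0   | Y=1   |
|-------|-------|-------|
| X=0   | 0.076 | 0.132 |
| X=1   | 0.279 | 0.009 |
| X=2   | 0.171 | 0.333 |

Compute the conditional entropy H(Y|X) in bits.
0.7205 bits

H(Y|X) = H(X,Y) - H(X)

H(X,Y) = -Σ_{x,y} P(x,y) log₂ P(x,y). Per-cell terms -P(x,y)·log₂P(x,y):
  X=0: 0.28256, 0.38562
  X=1: 0.51382, 0.06116
  X=2: 0.43570, 0.52827
Sum of the 6 terms: H(X,Y) = 2.2071 bits

Marginal of X (row sums):
  P(X=0) = 0.076 + 0.132 = 0.208
  P(X=1) = 0.279 + 0.009 = 0.288
  P(X=2) = 0.171 + 0.333 = 0.504
H(X) = -[0.208·log₂(0.208) + 0.288·log₂(0.288) + 0.504·log₂(0.504)]
  = 0.47119 + 0.51721 + 0.49821 = 1.4866 bits

H(Y|X) = H(X,Y) - H(X) = 2.2071 - 1.4866 = 0.7205 bits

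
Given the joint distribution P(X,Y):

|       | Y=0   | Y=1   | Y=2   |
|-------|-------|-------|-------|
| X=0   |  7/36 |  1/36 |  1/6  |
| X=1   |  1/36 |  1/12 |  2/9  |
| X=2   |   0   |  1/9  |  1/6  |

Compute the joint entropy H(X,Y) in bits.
2.7414 bits

H(X,Y) = -Σ_{x,y} P(x,y) log₂ P(x,y). Per-cell terms -P(x,y)·log₂P(x,y):
  X=0: 0.45939, 0.14361, 0.43083
  X=1: 0.14361, 0.29875, 0.48221
  X=2: 0.00000, 0.35221, 0.43083
  (cells with P = 0 contribute 0)
Sum of the 9 terms: H(X,Y) = 2.7414 bits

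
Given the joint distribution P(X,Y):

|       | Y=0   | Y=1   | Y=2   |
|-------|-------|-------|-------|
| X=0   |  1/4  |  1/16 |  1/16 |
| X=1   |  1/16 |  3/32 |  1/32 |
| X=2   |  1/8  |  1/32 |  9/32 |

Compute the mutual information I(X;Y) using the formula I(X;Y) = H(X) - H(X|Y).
0.2381 bits

I(X;Y) = H(X) - H(X|Y)

Marginal of X (row sums):
  P(X=0) = 1/4 + 1/16 + 1/16 = 3/8
  P(X=1) = 1/16 + 3/32 + 1/32 = 3/16
  P(X=2) = 1/8 + 1/32 + 9/32 = 7/16
H(X) = -[(3/8)·log₂(3/8) + (3/16)·log₂(3/16) + (7/16)·log₂(7/16)]
  = 0.53064 + 0.45282 + 0.52178 = 1.50524 bits

Marginal of Y (column sums):
  P(Y=0) = 1/4 + 1/16 + 1/8 = 7/16
  P(Y=1) = 1/16 + 3/32 + 1/32 = 3/16
  P(Y=2) = 1/16 + 1/32 + 9/32 = 3/8
H(X|Y) = Σ_y P(y)·H(X|Y=y):
  Y=0: P(Y=0) = 7/16, P(X|Y=0) = (4/7, 1/7, 2/7) → H(X|Y=0) = 1.37878
  Y=1: P(Y=1) = 3/16, P(X|Y=1) = (1/3, 1/2, 1/6) → H(X|Y=1) = 1.45915
  Y=2: P(Y=2) = 3/8, P(X|Y=2) = (1/6, 1/12, 3/4) → H(X|Y=2) = 1.04085
H(X|Y) = (7/16)·1.37878 + (3/16)·1.45915 + (3/8)·1.04085 = 1.26713 bits

I(X;Y) = H(X) - H(X|Y) = 1.50524 - 1.26713 = 0.2381 bits

Cross-check via I(X;Y) = H(X) + H(Y) - H(X,Y): computing H(Y) from the column sums and H(X,Y) from the 9 cells in the same way gives H(Y) = 1.50524 bits and H(X,Y) = 2.77237 bits, so
I(X;Y) = 1.50524 + 1.50524 - 2.77237 = 0.2381 bits ✓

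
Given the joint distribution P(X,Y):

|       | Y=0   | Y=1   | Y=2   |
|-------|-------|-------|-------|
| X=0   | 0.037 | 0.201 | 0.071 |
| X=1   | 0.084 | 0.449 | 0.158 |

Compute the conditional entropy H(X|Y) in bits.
0.8920 bits

H(X|Y) = H(X,Y) - H(Y)

H(X,Y) = -Σ_{x,y} P(x,y) log₂ P(x,y). Per-cell terms -P(x,y)·log₂P(x,y):
  X=0: 0.17598, 0.46526, 0.27094
  X=1: 0.30017, 0.51869, 0.42060
Sum of the 6 terms: H(X,Y) = 2.1516 bits

Marginal of Y (column sums):
  P(Y=0) = 0.037 + 0.084 = 0.121
  P(Y=1) = 0.201 + 0.449 = 0.650
  P(Y=2) = 0.071 + 0.158 = 0.229
H(Y) = -[0.121·log₂(0.121) + 0.650·log₂(0.650) + 0.229·log₂(0.229)]
  = 0.36868 + 0.40397 + 0.48699 = 1.2596 bits

H(X|Y) = H(X,Y) - H(Y) = 2.1516 - 1.2596 = 0.8920 bits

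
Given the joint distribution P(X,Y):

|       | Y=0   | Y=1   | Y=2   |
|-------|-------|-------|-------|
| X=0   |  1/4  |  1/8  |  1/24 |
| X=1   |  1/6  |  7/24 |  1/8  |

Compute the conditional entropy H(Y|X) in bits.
1.4105 bits

H(Y|X) = H(X,Y) - H(X)

H(X,Y) = -Σ_{x,y} P(x,y) log₂ P(x,y). Per-cell terms -P(x,y)·log₂P(x,y):
  X=0: 0.500000, 0.375000, 0.191040
  X=1: 0.430827, 0.518469, 0.375000
Sum of the 6 terms: H(X,Y) = 2.39034 bits

Marginal of X (row sums):
  P(X=0) = 1/4 + 1/8 + 1/24 = 5/12
  P(X=1) = 1/6 + 7/24 + 1/8 = 7/12
H(X) = -[(5/12)·log₂(5/12) + (7/12)·log₂(7/12)]
  = 0.526264 + 0.453604 = 0.97987 bits

H(Y|X) = H(X,Y) - H(X) = 2.39034 - 0.97987 = 1.4105 bits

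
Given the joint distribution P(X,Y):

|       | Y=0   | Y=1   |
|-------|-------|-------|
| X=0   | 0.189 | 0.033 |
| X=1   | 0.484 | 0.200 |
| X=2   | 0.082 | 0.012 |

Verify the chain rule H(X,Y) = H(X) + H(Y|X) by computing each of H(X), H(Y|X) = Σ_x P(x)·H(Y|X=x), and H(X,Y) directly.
H(X) = 1.1775 bits, H(Y|X) = 0.7827 bits, H(X,Y) = 1.9602 bits

Marginal of X (row sums):
  P(X=0) = 0.189 + 0.033 = 0.222
  P(X=1) = 0.484 + 0.200 = 0.684
  P(X=2) = 0.082 + 0.012 = 0.094
H(X) = -[0.222·log₂(0.222) + 0.684·log₂(0.684) + 0.094·log₂(0.094)]
  = 0.48204 + 0.37479 + 0.32065 = 1.1775 bits

H(Y|X) = Σ_x P(x)·H(Y|X=x):
  X=0: P(X=0) = 0.222, P(Y|X=0) = (63/74, 11/74) → H(Y|X=0) = 0.60645
  X=1: P(X=1) = 0.684, P(Y|X=1) = (121/171, 50/171) → H(Y|X=1) = 0.87180
  X=2: P(X=2) = 0.094, P(Y|X=2) = (41/47, 6/47) → H(Y|X=2) = 0.55098
H(Y|X) = 0.222·0.60645 + 0.684·0.87180 + 0.094·0.55098 = 0.7827 bits

H(X,Y) = -Σ_{x,y} P(x,y) log₂ P(x,y). Per-cell terms -P(x,y)·log₂P(x,y):
  X=0: 0.45427, 0.16241
  X=1: 0.50671, 0.46439
  X=2: 0.29588, 0.07657
Sum of the 6 terms: H(X,Y) = 1.9602 bits

Chain rule check:
  H(X) + H(Y|X) = 1.1775 + 0.7827 = 1.9602 bits
  H(X,Y) = 1.9602 bits
✓ Chain rule verified.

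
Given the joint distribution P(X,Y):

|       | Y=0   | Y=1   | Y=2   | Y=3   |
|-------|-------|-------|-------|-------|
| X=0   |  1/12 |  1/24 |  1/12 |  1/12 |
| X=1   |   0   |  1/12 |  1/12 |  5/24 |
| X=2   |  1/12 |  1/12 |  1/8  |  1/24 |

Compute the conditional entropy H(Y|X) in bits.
1.7423 bits

H(Y|X) = H(X,Y) - H(X)

H(X,Y) = -Σ_{x,y} P(x,y) log₂ P(x,y). Per-cell terms -P(x,y)·log₂P(x,y):
  X=0: 0.2987469, 0.1910401, 0.2987469, 0.2987469
  X=1: 0.0000000, 0.2987469, 0.2987469, 0.4714655
  X=2: 0.2987469, 0.2987469, 0.3750000, 0.1910401
  (cells with P = 0 contribute 0)
Sum of the 12 terms: H(X,Y) = 3.319774 bits

Marginal of X (row sums):
  P(X=0) = 1/12 + 1/24 + 1/12 + 1/12 = 7/24
  P(X=1) = 0 + 1/12 + 1/12 + 5/24 = 3/8
  P(X=2) = 1/12 + 1/12 + 1/8 + 1/24 = 1/3
H(X) = -[(7/24)·log₂(7/24) + (3/8)·log₂(3/8) + (1/3)·log₂(1/3)]
  = 0.5184689 + 0.5306391 + 0.5283208 = 1.577429 bits

H(Y|X) = H(X,Y) - H(X) = 3.319774 - 1.577429 = 1.7423 bits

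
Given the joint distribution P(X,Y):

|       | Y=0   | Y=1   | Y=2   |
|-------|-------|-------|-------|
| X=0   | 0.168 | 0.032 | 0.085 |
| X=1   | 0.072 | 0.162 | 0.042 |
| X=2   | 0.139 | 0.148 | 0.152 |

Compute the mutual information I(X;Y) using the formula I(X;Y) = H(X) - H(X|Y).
0.1228 bits

I(X;Y) = H(X) - H(X|Y)

Marginal of X (row sums):
  P(X=0) = 0.168 + 0.032 + 0.085 = 0.285
  P(X=1) = 0.072 + 0.162 + 0.042 = 0.276
  P(X=2) = 0.139 + 0.148 + 0.152 = 0.439
H(X) = -[0.285·log₂(0.285) + 0.276·log₂(0.276) + 0.439·log₂(0.439)]
  = 0.5161254 + 0.5126037 + 0.5214034 = 1.5501325 bits

Marginal of Y (column sums):
  P(Y=0) = 0.168 + 0.072 + 0.139 = 0.379
  P(Y=1) = 0.032 + 0.162 + 0.148 = 0.342
  P(Y=2) = 0.085 + 0.042 + 0.152 = 0.279
H(X|Y) = Σ_y P(y)·H(X|Y=y):
  Y=0: P(Y=0) = 0.379, P(X|Y=0) = (168/379, 72/379, 139/379) → H(X|Y=0) = 1.5062210
  Y=1: P(Y=1) = 0.342, P(X|Y=1) = (16/171, 9/19, 74/171) → H(X|Y=1) = 1.3533648
  Y=2: P(Y=2) = 0.279, P(X|Y=2) = (85/279, 14/93, 152/279) → H(X|Y=2) = 1.4110011
H(X|Y) = 0.379·1.5062210 + 0.342·1.3533648 + 0.279·1.4110011 = 1.4273778 bits

I(X;Y) = H(X) - H(X|Y) = 1.5501325 - 1.4273778 = 0.1228 bits

Cross-check via I(X;Y) = H(X) + H(Y) - H(X,Y): computing H(Y) from the column sums and H(X,Y) from the 9 cells in the same way gives H(Y) = 1.5737144 bits and H(X,Y) = 3.0010922 bits, so
I(X;Y) = 1.5501325 + 1.5737144 - 3.0010922 = 0.1228 bits ✓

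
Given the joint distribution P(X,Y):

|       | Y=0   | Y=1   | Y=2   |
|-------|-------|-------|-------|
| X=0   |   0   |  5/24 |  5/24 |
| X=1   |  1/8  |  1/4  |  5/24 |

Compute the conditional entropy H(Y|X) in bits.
1.3095 bits

H(Y|X) = H(X,Y) - H(X)

H(X,Y) = -Σ_{x,y} P(x,y) log₂ P(x,y). Per-cell terms -P(x,y)·log₂P(x,y):
  X=0: 0.00000, 0.47147, 0.47147
  X=1: 0.37500, 0.50000, 0.47147
  (cells with P = 0 contribute 0)
Sum of the 6 terms: H(X,Y) = 2.2894 bits

Marginal of X (row sums):
  P(X=0) = 0 + 5/24 + 5/24 = 5/12
  P(X=1) = 1/8 + 1/4 + 5/24 = 7/12
H(X) = -[(5/12)·log₂(5/12) + (7/12)·log₂(7/12)]
  = 0.52626 + 0.45360 = 0.9799 bits

H(Y|X) = H(X,Y) - H(X) = 2.2894 - 0.9799 = 1.3095 bits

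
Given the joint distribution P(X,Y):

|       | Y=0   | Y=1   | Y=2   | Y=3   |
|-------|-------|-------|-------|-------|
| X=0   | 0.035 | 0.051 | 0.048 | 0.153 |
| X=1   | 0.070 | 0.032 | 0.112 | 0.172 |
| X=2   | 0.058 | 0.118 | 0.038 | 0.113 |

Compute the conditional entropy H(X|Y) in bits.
1.4916 bits

H(X|Y) = H(X,Y) - H(Y)

H(X,Y) = -Σ_{x,y} P(x,y) log₂ P(x,y). Per-cell terms -P(x,y)·log₂P(x,y):
  X=0: 0.16928, 0.21896, 0.21028, 0.41438
  X=1: 0.26856, 0.15891, 0.35374, 0.43680
  X=2: 0.23825, 0.36381, 0.17928, 0.35545
Sum of the 12 terms: H(X,Y) = 3.3677 bits

Marginal of Y (column sums):
  P(Y=0) = 0.035 + 0.070 + 0.058 = 0.163
  P(Y=1) = 0.051 + 0.032 + 0.118 = 0.201
  P(Y=2) = 0.048 + 0.112 + 0.038 = 0.198
  P(Y=3) = 0.153 + 0.172 + 0.113 = 0.438
H(Y) = -[0.163·log₂(0.163) + 0.201·log₂(0.201) + 0.198·log₂(0.198) + 0.438·log₂(0.438)]
  = 0.42658 + 0.46526 + 0.46261 + 0.52166 = 1.8761 bits

H(X|Y) = H(X,Y) - H(Y) = 3.3677 - 1.8761 = 1.4916 bits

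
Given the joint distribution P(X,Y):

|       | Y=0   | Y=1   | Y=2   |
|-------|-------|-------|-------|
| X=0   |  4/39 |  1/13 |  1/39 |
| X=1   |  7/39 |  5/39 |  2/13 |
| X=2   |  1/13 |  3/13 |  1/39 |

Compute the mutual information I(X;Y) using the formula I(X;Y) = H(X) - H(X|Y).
0.1279 bits

I(X;Y) = H(X) - H(X|Y)

Marginal of X (row sums):
  P(X=0) = 4/39 + 1/13 + 1/39 = 8/39
  P(X=1) = 7/39 + 5/39 + 2/13 = 6/13
  P(X=2) = 1/13 + 3/13 + 1/39 = 1/3
H(X) = -[(8/39)·log₂(8/39) + (6/13)·log₂(6/13) + (1/3)·log₂(1/3)]
  = 0.46880 + 0.51484 + 0.52832 = 1.5120 bits

Marginal of Y (column sums):
  P(Y=0) = 4/39 + 7/39 + 1/13 = 14/39
  P(Y=1) = 1/13 + 5/39 + 3/13 = 17/39
  P(Y=2) = 1/39 + 2/13 + 1/39 = 8/39
H(X|Y) = Σ_y P(y)·H(X|Y=y):
  Y=0: P(Y=0) = 14/39, P(X|Y=0) = (2/7, 1/2, 3/14) → H(X|Y=0) = 1.49261
  Y=1: P(Y=1) = 17/39, P(X|Y=1) = (3/17, 5/17, 9/17) → H(X|Y=1) = 1.44665
  Y=2: P(Y=2) = 8/39, P(X|Y=2) = (1/8, 3/4, 1/8) → H(X|Y=2) = 1.06128
H(X|Y) = (14/39)·1.49261 + (17/39)·1.44665 + (8/39)·1.06128 = 1.3841 bits

I(X;Y) = H(X) - H(X|Y) = 1.5120 - 1.3841 = 0.1279 bits

Cross-check via I(X;Y) = H(X) + H(Y) - H(X,Y): computing H(Y) from the column sums and H(X,Y) from the 9 cells in the same way gives H(Y) = 1.5216 bits and H(X,Y) = 2.9057 bits, so
I(X;Y) = 1.5120 + 1.5216 - 2.9057 = 0.1279 bits ✓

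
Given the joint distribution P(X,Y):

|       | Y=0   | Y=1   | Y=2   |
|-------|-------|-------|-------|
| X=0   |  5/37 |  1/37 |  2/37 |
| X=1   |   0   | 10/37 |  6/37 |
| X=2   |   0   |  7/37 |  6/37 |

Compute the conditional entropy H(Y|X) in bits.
1.0434 bits

H(Y|X) = H(X,Y) - H(X)

H(X,Y) = -Σ_{x,y} P(x,y) log₂ P(x,y). Per-cell terms -P(x,y)·log₂P(x,y):
  X=0: 0.3902, 0.1408, 0.2275
  X=1: 0.0000, 0.5101, 0.4256
  X=2: 0.0000, 0.4545, 0.4256
  (cells with P = 0 contribute 0)
Sum of the 9 terms: H(X,Y) = 2.5743 bits

Marginal of X (row sums):
  P(X=0) = 5/37 + 1/37 + 2/37 = 8/37
  P(X=1) = 0 + 10/37 + 6/37 = 16/37
  P(X=2) = 0 + 7/37 + 6/37 = 13/37
H(X) = -[(8/37)·log₂(8/37) + (16/37)·log₂(16/37) + (13/37)·log₂(13/37)]
  = 0.4777 + 0.5230 + 0.5302 = 1.5309 bits

H(Y|X) = H(X,Y) - H(X) = 2.5743 - 1.5309 = 1.0434 bits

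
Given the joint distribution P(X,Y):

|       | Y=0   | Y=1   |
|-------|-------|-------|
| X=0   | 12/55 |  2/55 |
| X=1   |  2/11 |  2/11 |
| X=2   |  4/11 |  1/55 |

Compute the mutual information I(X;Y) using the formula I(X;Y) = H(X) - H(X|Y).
0.1692 bits

I(X;Y) = H(X) - H(X|Y)

Marginal of X (row sums):
  P(X=0) = 12/55 + 2/55 = 14/55
  P(X=1) = 2/11 + 2/11 = 4/11
  P(X=2) = 4/11 + 1/55 = 21/55
H(X) = -[(14/55)·log₂(14/55) + (4/11)·log₂(4/11) + (21/55)·log₂(21/55)]
  = 0.50247 + 0.53070 + 0.53036 = 1.5635 bits

Marginal of Y (column sums):
  P(Y=0) = 12/55 + 2/11 + 4/11 = 42/55
  P(Y=1) = 2/55 + 2/11 + 1/55 = 13/55
H(X|Y) = Σ_y P(y)·H(X|Y=y):
  Y=0: P(Y=0) = 42/55, P(X|Y=0) = (2/7, 5/21, 10/21) → H(X|Y=0) = 1.51905
  Y=1: P(Y=1) = 13/55, P(X|Y=1) = (2/13, 10/13, 1/13) → H(X|Y=1) = 0.99126
H(X|Y) = (42/55)·1.51905 + (13/55)·0.99126 = 1.3943 bits

I(X;Y) = H(X) - H(X|Y) = 1.5635 - 1.3943 = 0.1692 bits

Cross-check via I(X;Y) = H(X) + H(Y) - H(X,Y): computing H(Y) from the column sums and H(X,Y) from the 6 cells in the same way gives H(Y) = 0.7889 bits and H(X,Y) = 2.1832 bits, so
I(X;Y) = 1.5635 + 0.7889 - 2.1832 = 0.1692 bits ✓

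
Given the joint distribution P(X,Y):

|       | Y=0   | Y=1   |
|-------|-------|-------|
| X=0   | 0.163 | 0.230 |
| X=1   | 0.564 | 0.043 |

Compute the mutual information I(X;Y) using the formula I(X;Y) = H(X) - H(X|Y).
0.2370 bits

I(X;Y) = H(X) - H(X|Y)

Marginal of X (row sums):
  P(X=0) = 0.163 + 0.230 = 0.393
  P(X=1) = 0.564 + 0.043 = 0.607
H(X) = -[0.393·log₂(0.393) + 0.607·log₂(0.607)]
  = 0.5295 + 0.4372 = 0.9667 bits

Marginal of Y (column sums):
  P(Y=0) = 0.163 + 0.564 = 0.727
  P(Y=1) = 0.230 + 0.043 = 0.273
H(X|Y) = Σ_y P(y)·H(X|Y=y):
  Y=0: P(Y=0) = 0.727, P(X|Y=0) = (163/727, 564/727) → H(X|Y=0) = 0.7678
  Y=1: P(Y=1) = 0.273, P(X|Y=1) = (230/273, 43/273) → H(X|Y=1) = 0.6283
H(X|Y) = 0.727·0.7678 + 0.273·0.6283 = 0.7297 bits

I(X;Y) = H(X) - H(X|Y) = 0.9667 - 0.7297 = 0.2370 bits

Cross-check via I(X;Y) = H(X) + H(Y) - H(X,Y): computing H(Y) from the column sums and H(X,Y) from the 4 cells in the same way gives H(Y) = 0.8457 bits and H(X,Y) = 1.5754 bits, so
I(X;Y) = 0.9667 + 0.8457 - 1.5754 = 0.2370 bits ✓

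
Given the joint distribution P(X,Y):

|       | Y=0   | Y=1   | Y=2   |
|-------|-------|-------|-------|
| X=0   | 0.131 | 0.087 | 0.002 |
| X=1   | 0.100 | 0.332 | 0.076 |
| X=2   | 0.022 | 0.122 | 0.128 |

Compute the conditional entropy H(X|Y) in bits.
1.2718 bits

H(X|Y) = H(X,Y) - H(Y)

H(X,Y) = -Σ_{x,y} P(x,y) log₂ P(x,y). Per-cell terms -P(x,y)·log₂P(x,y):
  X=0: 0.38414, 0.30649, 0.01793
  X=1: 0.33219, 0.52813, 0.28256
  X=2: 0.12114, 0.37028, 0.37962
Sum of the 9 terms: H(X,Y) = 2.7225 bits

Marginal of Y (column sums):
  P(Y=0) = 0.131 + 0.100 + 0.022 = 0.253
  P(Y=1) = 0.087 + 0.332 + 0.122 = 0.541
  P(Y=2) = 0.002 + 0.076 + 0.128 = 0.206
H(Y) = -[0.253·log₂(0.253) + 0.541·log₂(0.541) + 0.206·log₂(0.206)]
  = 0.50165 + 0.47949 + 0.46953 = 1.4507 bits

H(X|Y) = H(X,Y) - H(Y) = 2.7225 - 1.4507 = 1.2718 bits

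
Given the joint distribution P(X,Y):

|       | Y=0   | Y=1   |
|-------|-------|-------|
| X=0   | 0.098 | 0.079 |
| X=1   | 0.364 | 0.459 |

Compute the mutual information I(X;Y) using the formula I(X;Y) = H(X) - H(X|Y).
0.0052 bits

I(X;Y) = H(X) - H(X|Y)

Marginal of X (row sums):
  P(X=0) = 0.098 + 0.079 = 0.177
  P(X=1) = 0.364 + 0.459 = 0.823
H(X) = -[0.177·log₂(0.177) + 0.823·log₂(0.823)]
  = 0.44218 + 0.23129 = 0.67347 bits

Marginal of Y (column sums):
  P(Y=0) = 0.098 + 0.364 = 0.462
  P(Y=1) = 0.079 + 0.459 = 0.538
H(X|Y) = Σ_y P(y)·H(X|Y=y):
  Y=0: P(Y=0) = 0.462, P(X|Y=0) = (7/33, 26/33) → H(X|Y=0) = 0.74552
  Y=1: P(Y=1) = 0.538, P(X|Y=1) = (79/538, 459/538) → H(X|Y=1) = 0.60188
H(X|Y) = 0.462·0.74552 + 0.538·0.60188 = 0.66824 bits

I(X;Y) = H(X) - H(X|Y) = 0.67347 - 0.66824 = 0.0052 bits

Cross-check via I(X;Y) = H(X) + H(Y) - H(X,Y): computing H(Y) from the column sums and H(X,Y) from the 4 cells in the same way gives H(Y) = 0.99583 bits and H(X,Y) = 1.66407 bits, so
I(X;Y) = 0.67347 + 0.99583 - 1.66407 = 0.0052 bits ✓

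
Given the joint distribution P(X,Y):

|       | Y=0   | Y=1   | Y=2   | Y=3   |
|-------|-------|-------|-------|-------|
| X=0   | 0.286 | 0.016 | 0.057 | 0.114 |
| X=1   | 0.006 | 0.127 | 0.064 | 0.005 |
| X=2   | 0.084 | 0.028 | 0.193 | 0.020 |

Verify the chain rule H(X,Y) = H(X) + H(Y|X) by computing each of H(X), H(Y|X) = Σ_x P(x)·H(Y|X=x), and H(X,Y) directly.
H(X) = 1.5040 bits, H(Y|X) = 1.4306 bits, H(X,Y) = 2.9346 bits

Marginal of X (row sums):
  P(X=0) = 0.286 + 0.016 + 0.057 + 0.114 = 0.473
  P(X=1) = 0.006 + 0.127 + 0.064 + 0.005 = 0.202
  P(X=2) = 0.084 + 0.028 + 0.193 + 0.020 = 0.325
H(X) = -[0.473·log₂(0.473) + 0.202·log₂(0.202) + 0.325·log₂(0.325)]
  = 0.51088 + 0.46613 + 0.52698 = 1.5040 bits

H(Y|X) = Σ_x P(x)·H(Y|X=x):
  X=0: P(X=0) = 0.473, P(Y|X=0) = (26/43, 16/473, 57/473, 114/473) → H(Y|X=0) = 1.46678
  X=1: P(X=1) = 0.202, P(Y|X=1) = (3/101, 127/202, 32/101, 5/202) → H(Y|X=1) = 1.22909
  X=2: P(X=2) = 0.325, P(Y|X=2) = (84/325, 28/325, 193/325, 4/65) → H(Y|X=2) = 1.50324
H(Y|X) = 0.473·1.46678 + 0.202·1.22909 + 0.325·1.50324 = 1.4306 bits

H(X,Y) = -Σ_{x,y} P(x,y) log₂ P(x,y). Per-cell terms -P(x,y)·log₂P(x,y):
  X=0: 0.51649, 0.09545, 0.23557, 0.35715
  X=1: 0.04428, 0.37809, 0.25381, 0.03822
  X=2: 0.30017, 0.14444, 0.45805, 0.11288
Sum of the 12 terms: H(X,Y) = 2.9346 bits

Chain rule check:
  H(X) + H(Y|X) = 1.5040 + 1.4306 = 2.9346 bits
  H(X,Y) = 2.9346 bits
✓ Chain rule verified.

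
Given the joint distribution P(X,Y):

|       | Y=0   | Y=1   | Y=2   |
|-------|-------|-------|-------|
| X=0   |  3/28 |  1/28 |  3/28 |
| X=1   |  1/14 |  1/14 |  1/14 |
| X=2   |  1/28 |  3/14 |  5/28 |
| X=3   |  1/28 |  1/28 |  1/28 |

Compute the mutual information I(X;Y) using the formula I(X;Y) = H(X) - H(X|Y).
0.1205 bits

I(X;Y) = H(X) - H(X|Y)

Marginal of X (row sums):
  P(X=0) = 3/28 + 1/28 + 3/28 = 1/4
  P(X=1) = 1/14 + 1/14 + 1/14 = 3/14
  P(X=2) = 1/28 + 3/14 + 5/28 = 3/7
  P(X=3) = 1/28 + 1/28 + 1/28 = 3/28
H(X) = -[(1/4)·log₂(1/4) + (3/14)·log₂(3/14) + (3/7)·log₂(3/7) + (3/28)·log₂(3/28)]
  = 0.50000 + 0.47623 + 0.52388 + 0.34526 = 1.84537 bits

Marginal of Y (column sums):
  P(Y=0) = 3/28 + 1/14 + 1/28 + 1/28 = 1/4
  P(Y=1) = 1/28 + 1/14 + 3/14 + 1/28 = 5/14
  P(Y=2) = 3/28 + 1/14 + 5/28 + 1/28 = 11/28
H(X|Y) = Σ_y P(y)·H(X|Y=y):
  Y=0: P(Y=0) = 1/4, P(X|Y=0) = (3/7, 2/7, 1/7, 1/7) → H(X|Y=0) = 1.84237
  Y=1: P(Y=1) = 5/14, P(X|Y=1) = (1/10, 1/5, 3/5, 1/10) → H(X|Y=1) = 1.57095
  Y=2: P(Y=2) = 11/28, P(X|Y=2) = (3/11, 2/11, 5/11, 1/11) → H(X|Y=2) = 1.78993
H(X|Y) = (1/4)·1.84237 + (5/14)·1.57095 + (11/28)·1.78993 = 1.72483 bits

I(X;Y) = H(X) - H(X|Y) = 1.84537 - 1.72483 = 0.1205 bits

Cross-check via I(X;Y) = H(X) + H(Y) - H(X,Y): computing H(Y) from the column sums and H(X,Y) from the 12 cells in the same way gives H(Y) = 1.56005 bits and H(X,Y) = 3.28488 bits, so
I(X;Y) = 1.84537 + 1.56005 - 3.28488 = 0.1205 bits ✓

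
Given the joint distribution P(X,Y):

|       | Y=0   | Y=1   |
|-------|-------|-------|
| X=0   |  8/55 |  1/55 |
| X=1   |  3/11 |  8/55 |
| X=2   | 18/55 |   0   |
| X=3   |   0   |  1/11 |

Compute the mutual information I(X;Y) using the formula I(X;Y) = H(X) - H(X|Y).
0.3463 bits

I(X;Y) = H(X) - H(X|Y)

Marginal of X (row sums):
  P(X=0) = 8/55 + 1/55 = 9/55
  P(X=1) = 3/11 + 8/55 = 23/55
  P(X=2) = 18/55 + 0 = 18/55
  P(X=3) = 0 + 1/11 = 1/11
H(X) = -[(9/55)·log₂(9/55) + (23/55)·log₂(23/55) + (18/55)·log₂(18/55) + (1/11)·log₂(1/11)]
  = 0.4273 + 0.5260 + 0.5274 + 0.3145 = 1.7952 bits

Marginal of Y (column sums):
  P(Y=0) = 8/55 + 3/11 + 18/55 + 0 = 41/55
  P(Y=1) = 1/55 + 8/55 + 0 + 1/11 = 14/55
H(X|Y) = Σ_y P(y)·H(X|Y=y):
  Y=0: P(Y=0) = 41/55, P(X|Y=0) = (8/41, 15/41, 18/41, 0) → H(X|Y=0) = 1.5121
  Y=1: P(Y=1) = 14/55, P(X|Y=1) = (1/14, 4/7, 0, 5/14) → H(X|Y=1) = 1.2638
H(X|Y) = (41/55)·1.5121 + (14/55)·1.2638 = 1.4489 bits

I(X;Y) = H(X) - H(X|Y) = 1.7952 - 1.4489 = 0.3463 bits

Cross-check via I(X;Y) = H(X) + H(Y) - H(X,Y): computing H(Y) from the column sums and H(X,Y) from the 8 cells in the same way gives H(Y) = 0.8184 bits and H(X,Y) = 2.2673 bits, so
I(X;Y) = 1.7952 + 0.8184 - 2.2673 = 0.3463 bits ✓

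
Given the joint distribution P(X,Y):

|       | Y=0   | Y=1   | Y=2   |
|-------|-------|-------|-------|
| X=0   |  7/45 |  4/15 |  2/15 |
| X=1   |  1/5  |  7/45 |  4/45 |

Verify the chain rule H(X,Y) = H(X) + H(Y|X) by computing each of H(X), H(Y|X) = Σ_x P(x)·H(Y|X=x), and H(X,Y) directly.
H(X) = 0.9911 bits, H(Y|X) = 1.5150 bits, H(X,Y) = 2.5060 bits

Marginal of X (row sums):
  P(X=0) = 7/45 + 4/15 + 2/15 = 5/9
  P(X=1) = 1/5 + 7/45 + 4/45 = 4/9
H(X) = -[(5/9)·log₂(5/9) + (4/9)·log₂(4/9)]
  = 0.471109 + 0.519967 = 0.9911 bits

H(Y|X) = Σ_x P(x)·H(Y|X=x):
  X=0: P(X=0) = 5/9, P(Y|X=0) = (7/25, 12/25, 6/25) → H(Y|X=0) = 1.516624
  X=1: P(X=1) = 4/9, P(Y|X=1) = (9/20, 7/20, 1/5) → H(Y|X=1) = 1.512888
H(Y|X) = (5/9)·1.516624 + (4/9)·1.512888 = 1.5150 bits

H(X,Y) = -Σ_{x,y} P(x,y) log₂ P(x,y). Per-cell terms -P(x,y)·log₂P(x,y):
  X=0: 0.417589, 0.508504, 0.387585
  X=1: 0.464386, 0.417589, 0.310387
Sum of the 6 terms: H(X,Y) = 2.5060 bits

Chain rule check:
  H(X) + H(Y|X) = 0.9911 + 1.5150 = 2.5061 bits
  H(X,Y) = 2.5060 bits
✓ Chain rule verified (Δ = 0.0001 is 4-dp rounding noise: each of the three values was rounded independently).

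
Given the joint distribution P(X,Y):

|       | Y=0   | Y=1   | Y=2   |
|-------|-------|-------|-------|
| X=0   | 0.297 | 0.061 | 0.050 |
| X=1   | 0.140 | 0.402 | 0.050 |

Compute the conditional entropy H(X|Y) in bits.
0.7557 bits

H(X|Y) = H(X,Y) - H(Y)

H(X,Y) = -Σ_{x,y} P(x,y) log₂ P(x,y). Per-cell terms -P(x,y)·log₂P(x,y):
  X=0: 0.520185, 0.246138, 0.216096
  X=1: 0.397110, 0.528523, 0.216096
Sum of the 6 terms: H(X,Y) = 2.12415 bits

Marginal of Y (column sums):
  P(Y=0) = 0.297 + 0.140 = 0.437
  P(Y=1) = 0.061 + 0.402 = 0.463
  P(Y=2) = 0.050 + 0.050 = 0.100
H(Y) = -[0.437·log₂(0.437) + 0.463·log₂(0.463) + 0.100·log₂(0.100)]
  = 0.521907 + 0.514354 + 0.332193 = 1.36845 bits

H(X|Y) = H(X,Y) - H(Y) = 2.12415 - 1.36845 = 0.7557 bits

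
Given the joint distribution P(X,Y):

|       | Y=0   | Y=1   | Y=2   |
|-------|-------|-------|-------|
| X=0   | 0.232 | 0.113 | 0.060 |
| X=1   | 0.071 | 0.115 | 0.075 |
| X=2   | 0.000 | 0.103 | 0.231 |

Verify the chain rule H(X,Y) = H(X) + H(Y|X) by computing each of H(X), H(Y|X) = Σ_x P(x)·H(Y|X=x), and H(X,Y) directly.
H(X) = 1.5623 bits, H(Y|X) = 1.2618 bits, H(X,Y) = 2.8242 bits

Marginal of X (row sums):
  P(X=0) = 0.232 + 0.113 + 0.060 = 0.405
  P(X=1) = 0.071 + 0.115 + 0.075 = 0.261
  P(X=2) = 0.000 + 0.103 + 0.231 = 0.334
H(X) = -[0.405·log₂(0.405) + 0.261·log₂(0.261) + 0.334·log₂(0.334)]
  = 0.5281225 + 0.5057862 + 0.5284147 = 1.5623 bits

H(Y|X) = Σ_x P(x)·H(Y|X=x):
  X=0: P(X=0) = 0.405, P(Y|X=0) = (232/405, 113/405, 4/27) → H(Y|X=0) = 1.3824071
  X=1: P(X=1) = 0.261, P(Y|X=1) = (71/261, 115/261, 25/87) → H(Y|X=1) = 1.5488838
  X=2: P(X=2) = 0.334, P(Y|X=2) = (0, 103/334, 231/334) → H(Y|X=2) = 0.8912984
H(Y|X) = 0.405·1.3824071 + 0.261·1.5488838 + 0.334·0.8912984 = 1.2618 bits

H(X,Y) = -Σ_{x,y} P(x,y) log₂ P(x,y). Per-cell terms -P(x,y)·log₂P(x,y):
  X=0: 0.4890104, 0.3554534, 0.2435336
  X=1: 0.2709386, 0.3588338, 0.2802724
  X=2: 0.0000000, 0.3377662, 0.4883421
  (cells with P = 0 contribute 0)
Sum of the 9 terms: H(X,Y) = 2.8242 bits

Chain rule check:
  H(X) + H(Y|X) = 1.5623 + 1.2618 = 2.8241 bits
  H(X,Y) = 2.8242 bits
✓ Chain rule verified (Δ = 0.0001 is 4-dp rounding noise: each of the three values was rounded independently).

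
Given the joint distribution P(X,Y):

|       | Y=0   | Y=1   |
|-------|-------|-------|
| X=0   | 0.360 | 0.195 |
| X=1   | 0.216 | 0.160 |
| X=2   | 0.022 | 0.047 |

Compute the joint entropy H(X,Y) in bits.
2.2196 bits

H(X,Y) = -Σ_{x,y} P(x,y) log₂ P(x,y). Per-cell terms -P(x,y)·log₂P(x,y):
  X=0: 0.53062, 0.45990
  X=1: 0.47755, 0.42302
  X=2: 0.12114, 0.20733
Sum of the 6 terms: H(X,Y) = 2.2196 bits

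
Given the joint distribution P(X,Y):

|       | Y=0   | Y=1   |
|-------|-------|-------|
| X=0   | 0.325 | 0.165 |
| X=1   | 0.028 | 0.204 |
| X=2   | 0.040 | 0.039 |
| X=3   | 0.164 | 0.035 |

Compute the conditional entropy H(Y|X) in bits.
0.7874 bits

H(Y|X) = H(X,Y) - H(X)

H(X,Y) = -Σ_{x,y} P(x,y) log₂ P(x,y). Per-cell terms -P(x,y)·log₂P(x,y):
  X=0: 0.5270, 0.4289
  X=1: 0.1444, 0.4678
  X=2: 0.1858, 0.1825
  X=3: 0.4278, 0.1693
Sum of the 8 terms: H(X,Y) = 2.5335 bits

Marginal of X (row sums):
  P(X=0) = 0.325 + 0.165 = 0.490
  P(X=1) = 0.028 + 0.204 = 0.232
  P(X=2) = 0.040 + 0.039 = 0.079
  P(X=3) = 0.164 + 0.035 = 0.199
H(X) = -[0.490·log₂(0.490) + 0.232·log₂(0.232) + 0.079·log₂(0.079) + 0.199·log₂(0.199)]
  = 0.5043 + 0.4890 + 0.2893 + 0.4635 = 1.7461 bits

H(Y|X) = H(X,Y) - H(X) = 2.5335 - 1.7461 = 0.7874 bits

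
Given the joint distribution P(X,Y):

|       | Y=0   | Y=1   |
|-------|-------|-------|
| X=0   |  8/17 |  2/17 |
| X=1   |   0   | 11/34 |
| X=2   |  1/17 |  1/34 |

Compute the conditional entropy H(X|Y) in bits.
0.7943 bits

H(X|Y) = H(X,Y) - H(Y)

H(X,Y) = -Σ_{x,y} P(x,y) log₂ P(x,y). Per-cell terms -P(x,y)·log₂P(x,y):
  X=0: 0.51175, 0.36323
  X=1: 0.00000, 0.52672
  X=2: 0.24044, 0.14963
  (cells with P = 0 contribute 0)
Sum of the 6 terms: H(X,Y) = 1.7918 bits

Marginal of Y (column sums):
  P(Y=0) = 8/17 + 0 + 1/17 = 9/17
  P(Y=1) = 2/17 + 11/34 + 1/34 = 8/17
H(Y) = -[(9/17)·log₂(9/17) + (8/17)·log₂(8/17)]
  = 0.48576 + 0.51175 = 0.9975 bits

H(X|Y) = H(X,Y) - H(Y) = 1.7918 - 0.9975 = 0.7943 bits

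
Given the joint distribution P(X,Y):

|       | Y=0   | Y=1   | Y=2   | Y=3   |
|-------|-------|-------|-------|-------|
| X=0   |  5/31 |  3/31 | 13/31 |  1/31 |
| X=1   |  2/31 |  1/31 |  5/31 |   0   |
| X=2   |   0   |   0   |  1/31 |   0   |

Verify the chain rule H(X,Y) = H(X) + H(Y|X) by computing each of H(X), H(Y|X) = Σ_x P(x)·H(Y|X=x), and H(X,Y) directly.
H(X) = 1.0152 bits, H(Y|X) = 1.4202 bits, H(X,Y) = 2.4355 bits

Marginal of X (row sums):
  P(X=0) = 5/31 + 3/31 + 13/31 + 1/31 = 22/31
  P(X=1) = 2/31 + 1/31 + 5/31 + 0 = 8/31
  P(X=2) = 0 + 0 + 1/31 + 0 = 1/31
H(X) = -[(22/31)·log₂(22/31) + (8/31)·log₂(8/31) + (1/31)·log₂(1/31)]
  = 0.35112 + 0.50431 + 0.15981 = 1.0152 bits

H(Y|X) = Σ_x P(x)·H(Y|X=x):
  X=0: P(X=0) = 22/31, P(Y|X=0) = (5/22, 3/22, 13/22, 1/22) → H(Y|X=0) = 1.52897
  X=1: P(X=1) = 8/31, P(Y|X=1) = (1/4, 1/8, 5/8, 0) → H(Y|X=1) = 1.29879
  X=2: P(X=2) = 1/31, P(Y|X=2) = (0, 0, 1, 0) → H(Y|X=2) = 0.00000
H(Y|X) = (22/31)·1.52897 + (8/31)·1.29879 + (1/31)·0.00000 = 1.4202 bits

H(X,Y) = -Σ_{x,y} P(x,y) log₂ P(x,y). Per-cell terms -P(x,y)·log₂P(x,y):
  X=0: 0.42456, 0.32605, 0.52577, 0.15981
  X=1: 0.25511, 0.15981, 0.42456, 0.00000
  X=2: 0.00000, 0.00000, 0.15981, 0.00000
  (cells with P = 0 contribute 0)
Sum of the 12 terms: H(X,Y) = 2.4355 bits

Chain rule check:
  H(X) + H(Y|X) = 1.0152 + 1.4202 = 2.4354 bits
  H(X,Y) = 2.4355 bits
✓ Chain rule verified (Δ = 0.0001 is 4-dp rounding noise: each of the three values was rounded independently).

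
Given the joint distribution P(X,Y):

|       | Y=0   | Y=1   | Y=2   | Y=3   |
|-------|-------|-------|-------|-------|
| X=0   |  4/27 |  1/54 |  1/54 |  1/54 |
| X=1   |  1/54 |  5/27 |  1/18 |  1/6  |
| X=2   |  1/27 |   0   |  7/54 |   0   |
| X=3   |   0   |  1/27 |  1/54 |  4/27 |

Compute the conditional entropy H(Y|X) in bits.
1.3060 bits

H(Y|X) = H(X,Y) - H(X)

H(X,Y) = -Σ_{x,y} P(x,y) log₂ P(x,y). Per-cell terms -P(x,y)·log₂P(x,y):
  X=0: 0.4081, 0.1066, 0.1066, 0.1066
  X=1: 0.1066, 0.4505, 0.2317, 0.4308
  X=2: 0.1761, 0.0000, 0.3821, 0.0000
  X=3: 0.0000, 0.1761, 0.1066, 0.4081
  (cells with P = 0 contribute 0)
Sum of the 16 terms: H(X,Y) = 3.1965 bits

Marginal of X (row sums):
  P(X=0) = 4/27 + 1/54 + 1/54 + 1/54 = 11/54
  P(X=1) = 1/54 + 5/27 + 1/18 + 1/6 = 23/54
  P(X=2) = 1/27 + 0 + 7/54 + 0 = 1/6
  P(X=3) = 0 + 1/27 + 1/54 + 4/27 = 11/54
H(X) = -[(11/54)·log₂(11/54) + (23/54)·log₂(23/54) + (1/6)·log₂(1/6) + (11/54)·log₂(11/54)]
  = 0.4676 + 0.5245 + 0.4308 + 0.4676 = 1.8905 bits

H(Y|X) = H(X,Y) - H(X) = 3.1965 - 1.8905 = 1.3060 bits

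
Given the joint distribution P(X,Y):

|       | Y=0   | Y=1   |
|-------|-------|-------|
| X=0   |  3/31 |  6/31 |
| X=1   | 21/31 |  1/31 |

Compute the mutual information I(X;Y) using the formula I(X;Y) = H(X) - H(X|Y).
0.3147 bits

I(X;Y) = H(X) - H(X|Y)

Marginal of X (row sums):
  P(X=0) = 3/31 + 6/31 = 9/31
  P(X=1) = 21/31 + 1/31 = 22/31
H(X) = -[(9/31)·log₂(9/31) + (22/31)·log₂(22/31)]
  = 0.518014 + 0.351123 = 0.86914 bits

Marginal of Y (column sums):
  P(Y=0) = 3/31 + 21/31 = 24/31
  P(Y=1) = 6/31 + 1/31 = 7/31
H(X|Y) = Σ_y P(y)·H(X|Y=y):
  Y=0: P(Y=0) = 24/31, P(X|Y=0) = (1/8, 7/8) → H(X|Y=0) = 0.543564
  Y=1: P(Y=1) = 7/31, P(X|Y=1) = (6/7, 1/7) → H(X|Y=1) = 0.591673
H(X|Y) = (24/31)·0.543564 + (7/31)·0.591673 = 0.55443 bits

I(X;Y) = H(X) - H(X|Y) = 0.86914 - 0.55443 = 0.3147 bits

Cross-check via I(X;Y) = H(X) + H(Y) - H(X,Y): computing H(Y) from the column sums and H(X,Y) from the 4 cells in the same way gives H(Y) = 0.77063 bits and H(X,Y) = 1.32506 bits, so
I(X;Y) = 0.86914 + 0.77063 - 1.32506 = 0.3147 bits ✓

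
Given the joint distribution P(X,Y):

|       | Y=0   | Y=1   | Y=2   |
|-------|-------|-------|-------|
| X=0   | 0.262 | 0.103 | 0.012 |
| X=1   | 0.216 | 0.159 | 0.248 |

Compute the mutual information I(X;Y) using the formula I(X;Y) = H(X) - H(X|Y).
0.1576 bits

I(X;Y) = H(X) - H(X|Y)

Marginal of X (row sums):
  P(X=0) = 0.262 + 0.103 + 0.012 = 0.377
  P(X=1) = 0.216 + 0.159 + 0.248 = 0.623
H(X) = -[0.377·log₂(0.377) + 0.623·log₂(0.623)]
  = 0.53058 + 0.42532 = 0.9559 bits

Marginal of Y (column sums):
  P(Y=0) = 0.262 + 0.216 = 0.478
  P(Y=1) = 0.103 + 0.159 = 0.262
  P(Y=2) = 0.012 + 0.248 = 0.260
H(X|Y) = Σ_y P(y)·H(X|Y=y):
  Y=0: P(Y=0) = 0.478, P(X|Y=0) = (131/239, 108/239) → H(X|Y=0) = 0.99331
  Y=1: P(Y=1) = 0.262, P(X|Y=1) = (103/262, 159/262) → H(X|Y=1) = 0.96679
  Y=2: P(Y=2) = 0.260, P(X|Y=2) = (3/65, 62/65) → H(X|Y=2) = 0.26983
H(X|Y) = 0.478·0.99331 + 0.262·0.96679 + 0.260·0.26983 = 0.7983 bits

I(X;Y) = H(X) - H(X|Y) = 0.9559 - 0.7983 = 0.1576 bits

Cross-check via I(X;Y) = H(X) + H(Y) - H(X,Y): computing H(Y) from the column sums and H(X,Y) from the 6 cells in the same way gives H(Y) = 1.5206 bits and H(X,Y) = 2.3189 bits, so
I(X;Y) = 0.9559 + 1.5206 - 2.3189 = 0.1576 bits ✓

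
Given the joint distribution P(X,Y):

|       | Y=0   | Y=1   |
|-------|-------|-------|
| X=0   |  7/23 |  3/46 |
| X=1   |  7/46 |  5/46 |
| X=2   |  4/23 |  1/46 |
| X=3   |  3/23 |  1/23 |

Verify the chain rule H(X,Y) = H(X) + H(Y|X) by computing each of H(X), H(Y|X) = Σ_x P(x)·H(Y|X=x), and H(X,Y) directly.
H(X) = 1.9358 bits, H(Y|X) = 0.7436 bits, H(X,Y) = 2.6795 bits

Marginal of X (row sums):
  P(X=0) = 7/23 + 3/46 = 17/46
  P(X=1) = 7/46 + 5/46 = 6/23
  P(X=2) = 4/23 + 1/46 = 9/46
  P(X=3) = 3/23 + 1/23 = 4/23
H(X) = -[(17/46)·log₂(17/46) + (6/23)·log₂(6/23) + (9/46)·log₂(9/46) + (4/23)·log₂(4/23)]
  = 0.53073 + 0.50572 + 0.46049 + 0.43888 = 1.9358 bits

H(Y|X) = Σ_x P(x)·H(Y|X=x):
  X=0: P(X=0) = 17/46, P(Y|X=0) = (14/17, 3/17) → H(Y|X=0) = 0.67229
  X=1: P(X=1) = 6/23, P(Y|X=1) = (7/12, 5/12) → H(Y|X=1) = 0.97987
  X=2: P(X=2) = 9/46, P(Y|X=2) = (8/9, 1/9) → H(Y|X=2) = 0.50326
  X=3: P(X=3) = 4/23, P(Y|X=3) = (3/4, 1/4) → H(Y|X=3) = 0.81128
H(Y|X) = (17/46)·0.67229 + (6/23)·0.97987 + (9/46)·0.50326 + (4/23)·0.81128 = 0.7436 bits

H(X,Y) = -Σ_{x,y} P(x,y) log₂ P(x,y). Per-cell terms -P(x,y)·log₂P(x,y):
  X=0: 0.52232, 0.25687
  X=1: 0.41334, 0.34800
  X=2: 0.43888, 0.12008
  X=3: 0.38330, 0.19668
Sum of the 8 terms: H(X,Y) = 2.6795 bits

Chain rule check:
  H(X) + H(Y|X) = 1.9358 + 0.7436 = 2.6794 bits
  H(X,Y) = 2.6795 bits
✓ Chain rule verified (Δ = 0.0001 is 4-dp rounding noise: each of the three values was rounded independently).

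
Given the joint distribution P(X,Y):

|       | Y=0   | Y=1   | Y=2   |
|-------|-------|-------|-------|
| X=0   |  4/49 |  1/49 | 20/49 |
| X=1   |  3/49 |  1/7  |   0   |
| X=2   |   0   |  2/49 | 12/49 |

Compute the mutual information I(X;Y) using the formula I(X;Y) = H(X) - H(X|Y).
0.4795 bits

I(X;Y) = H(X) - H(X|Y)

Marginal of X (row sums):
  P(X=0) = 4/49 + 1/49 + 20/49 = 25/49
  P(X=1) = 3/49 + 1/7 + 0 = 10/49
  P(X=2) = 0 + 2/49 + 12/49 = 2/7
H(X) = -[(25/49)·log₂(25/49) + (10/49)·log₂(10/49) + (2/7)·log₂(2/7)]
  = 0.4953 + 0.4679 + 0.5164 = 1.4796 bits

Marginal of Y (column sums):
  P(Y=0) = 4/49 + 3/49 + 0 = 1/7
  P(Y=1) = 1/49 + 1/7 + 2/49 = 10/49
  P(Y=2) = 20/49 + 0 + 12/49 = 32/49
H(X|Y) = Σ_y P(y)·H(X|Y=y):
  Y=0: P(Y=0) = 1/7, P(X|Y=0) = (4/7, 3/7, 0) → H(X|Y=0) = 0.9852
  Y=1: P(Y=1) = 10/49, P(X|Y=1) = (1/10, 7/10, 1/5) → H(X|Y=1) = 1.1568
  Y=2: P(Y=2) = 32/49, P(X|Y=2) = (5/8, 0, 3/8) → H(X|Y=2) = 0.9544
H(X|Y) = (1/7)·0.9852 + (10/49)·1.1568 + (32/49)·0.9544 = 1.0001 bits

I(X;Y) = H(X) - H(X|Y) = 1.4796 - 1.0001 = 0.4795 bits

Cross-check via I(X;Y) = H(X) + H(Y) - H(X,Y): computing H(Y) from the column sums and H(X,Y) from the 9 cells in the same way gives H(Y) = 1.2704 bits and H(X,Y) = 2.2705 bits, so
I(X;Y) = 1.4796 + 1.2704 - 2.2705 = 0.4795 bits ✓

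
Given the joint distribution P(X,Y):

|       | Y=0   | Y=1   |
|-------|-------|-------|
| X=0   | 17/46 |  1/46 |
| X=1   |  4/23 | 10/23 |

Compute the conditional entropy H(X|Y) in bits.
0.6176 bits

H(X|Y) = H(X,Y) - H(Y)

H(X,Y) = -Σ_{x,y} P(x,y) log₂ P(x,y). Per-cell terms -P(x,y)·log₂P(x,y):
  X=0: 0.5307, 0.1201
  X=1: 0.4389, 0.5224
Sum of the 4 terms: H(X,Y) = 1.6121 bits

Marginal of Y (column sums):
  P(Y=0) = 17/46 + 4/23 = 25/46
  P(Y=1) = 1/46 + 10/23 = 21/46
H(Y) = -[(25/46)·log₂(25/46) + (21/46)·log₂(21/46)]
  = 0.4781 + 0.5164 = 0.9945 bits

H(X|Y) = H(X,Y) - H(Y) = 1.6121 - 0.9945 = 0.6176 bits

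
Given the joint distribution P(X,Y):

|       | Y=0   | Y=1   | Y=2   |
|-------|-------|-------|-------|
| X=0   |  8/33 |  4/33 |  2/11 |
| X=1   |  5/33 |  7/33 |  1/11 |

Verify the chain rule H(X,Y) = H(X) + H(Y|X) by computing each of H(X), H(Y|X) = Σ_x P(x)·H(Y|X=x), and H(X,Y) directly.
H(X) = 0.9940 bits, H(Y|X) = 1.5193 bits, H(X,Y) = 2.5133 bits

Marginal of X (row sums):
  P(X=0) = 8/33 + 4/33 + 2/11 = 6/11
  P(X=1) = 5/33 + 7/33 + 1/11 = 5/11
H(X) = -[(6/11)·log₂(6/11) + (5/11)·log₂(5/11)]
  = 0.4770 + 0.5170 = 0.9940 bits

H(Y|X) = Σ_x P(x)·H(Y|X=x):
  X=0: P(X=0) = 6/11, P(Y|X=0) = (4/9, 2/9, 1/3) → H(Y|X=0) = 1.5305
  X=1: P(X=1) = 5/11, P(Y|X=1) = (1/3, 7/15, 1/5) → H(Y|X=1) = 1.5058
H(Y|X) = (6/11)·1.5305 + (5/11)·1.5058 = 1.5193 bits

H(X,Y) = -Σ_{x,y} P(x,y) log₂ P(x,y). Per-cell terms -P(x,y)·log₂P(x,y):
  X=0: 0.4956, 0.3690, 0.4472
  X=1: 0.4125, 0.4745, 0.3145
Sum of the 6 terms: H(X,Y) = 2.5133 bits

Chain rule check:
  H(X) + H(Y|X) = 0.9940 + 1.5193 = 2.5133 bits
  H(X,Y) = 2.5133 bits
✓ Chain rule verified.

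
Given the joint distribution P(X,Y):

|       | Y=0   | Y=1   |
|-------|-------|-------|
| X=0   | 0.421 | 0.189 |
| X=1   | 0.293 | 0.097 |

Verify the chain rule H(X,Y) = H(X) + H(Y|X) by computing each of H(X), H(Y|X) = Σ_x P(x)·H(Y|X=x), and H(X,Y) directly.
H(X) = 0.9648 bits, H(Y|X) = 0.8603 bits, H(X,Y) = 1.8251 bits

Marginal of X (row sums):
  P(X=0) = 0.421 + 0.189 = 0.610
  P(X=1) = 0.293 + 0.097 = 0.390
H(X) = -[0.610·log₂(0.610) + 0.390·log₂(0.390)]
  = 0.43500 + 0.52980 = 0.9648 bits

H(Y|X) = Σ_x P(x)·H(Y|X=x):
  X=0: P(X=0) = 0.610, P(Y|X=0) = (421/610, 189/610) → H(Y|X=0) = 0.89298
  X=1: P(X=1) = 0.390, P(Y|X=1) = (293/390, 97/390) → H(Y|X=1) = 0.80924
H(Y|X) = 0.610·0.89298 + 0.390·0.80924 = 0.8603 bits

H(X,Y) = -Σ_{x,y} P(x,y) log₂ P(x,y). Per-cell terms -P(x,y)·log₂P(x,y):
  X=0: 0.52545, 0.45427
  X=1: 0.51891, 0.32649
Sum of the 4 terms: H(X,Y) = 1.8251 bits

Chain rule check:
  H(X) + H(Y|X) = 0.9648 + 0.8603 = 1.8251 bits
  H(X,Y) = 1.8251 bits
✓ Chain rule verified.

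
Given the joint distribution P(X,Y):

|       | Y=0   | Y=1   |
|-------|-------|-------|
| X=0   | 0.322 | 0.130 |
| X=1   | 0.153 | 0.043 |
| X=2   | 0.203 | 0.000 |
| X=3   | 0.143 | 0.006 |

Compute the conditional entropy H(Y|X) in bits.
0.5763 bits

H(Y|X) = H(X,Y) - H(X)

H(X,Y) = -Σ_{x,y} P(x,y) log₂ P(x,y). Per-cell terms -P(x,y)·log₂P(x,y):
  X=0: 0.52643, 0.38264
  X=1: 0.41438, 0.19520
  X=2: 0.46699, 0.00000
  X=3: 0.40125, 0.04428
  (cells with P = 0 contribute 0)
Sum of the 8 terms: H(X,Y) = 2.4312 bits

Marginal of X (row sums):
  P(X=0) = 0.322 + 0.130 = 0.452
  P(X=1) = 0.153 + 0.043 = 0.196
  P(X=2) = 0.203 + 0.000 = 0.203
  P(X=3) = 0.143 + 0.006 = 0.149
H(X) = -[0.452·log₂(0.452) + 0.196·log₂(0.196) + 0.203·log₂(0.203) + 0.149·log₂(0.149)]
  = 0.51781 + 0.46081 + 0.46699 + 0.40925 = 1.8549 bits

H(Y|X) = H(X,Y) - H(X) = 2.4312 - 1.8549 = 0.5763 bits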